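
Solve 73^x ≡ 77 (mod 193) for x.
77

Baby-step giant-step with step n = ⌈√193⌉ = 14.
Baby steps 73^j mod 193 (j:value) for j=0..13: 0:1, 1:73, 2:118, 3:122, 4:28, 5:114, 6:23, 7:135, 8:12, 9:104, 10:65, 11:113, 12:143, 13:17.
Giant-step multiplier: 73^(-14) ≡ 73^(192-14) = 73^178 ≡ 100 (mod 193).
Giant steps γ_i = 77·100^i mod 193: γ_0=77, γ_1=173, γ_2=123, γ_3=141, γ_4=11, γ_5=135 (in table at j=7).
x = i·n + j = 5·14 + 7 = 77.
Check: 73^77 ≡ 77 (mod 193).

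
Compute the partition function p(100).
190569292

p(n) counts ways to write n as a sum of positive integers (order ignored).
Euler's pentagonal recurrence: p(k) = p(k-1) + p(k-2) - p(k-5) - p(k-7) + p(k-12) + p(k-15) - ... (offsets j(3j∓1)/2, signs ++--, p(0)=1, p(<0)=0).
DP table for k = 0..99: p(0)=1, p(1)=1, p(2)=2, p(3)=3, p(4)=5, p(5)=7, p(6)=11, p(7)=15, p(8)=22, p(9)=30, p(10)=42, p(11)=56, p(12)=77, p(13)=101, p(14)=135, p(15)=176, p(16)=231, p(17)=297, p(18)=385, p(19)=490, p(20)=627, p(21)=792, p(22)=1002, p(23)=1255, p(24)=1575, p(25)=1958, p(26)=2436, p(27)=3010, p(28)=3718, p(29)=4565, p(30)=5604, p(31)=6842, p(32)=8349, p(33)=10143, p(34)=12310, p(35)=14883, p(36)=17977, p(37)=21637, p(38)=26015, p(39)=31185, p(40)=37338, p(41)=44583, p(42)=53174, p(43)=63261, p(44)=75175, p(45)=89134, p(46)=105558, p(47)=124754, p(48)=147273, p(49)=173525, p(50)=204226, p(51)=239943, p(52)=281589, p(53)=329931, p(54)=386155, p(55)=451276, p(56)=526823, p(57)=614154, p(58)=715220, p(59)=831820, p(60)=966467, p(61)=1121505, p(62)=1300156, p(63)=1505499, p(64)=1741630, p(65)=2012558, p(66)=2323520, p(67)=2679689, p(68)=3087735, p(69)=3554345, p(70)=4087968, p(71)=4697205, p(72)=5392783, p(73)=6185689, p(74)=7089500, p(75)=8118264, p(76)=9289091, p(77)=10619863, p(78)=12132164, p(79)=13848650, p(80)=15796476, p(81)=18004327, p(82)=20506255, p(83)=23338469, p(84)=26543660, p(85)=30167357, p(86)=34262962, p(87)=38887673, p(88)=44108109, p(89)=49995925, p(90)=56634173, p(91)=64112359, p(92)=72533807, p(93)=82010177, p(94)=92669720, p(95)=104651419, p(96)=118114304, p(97)=133230930, p(98)=150198136, p(99)=169229875.
Final step: p(100) = p(99) + p(98) - p(95) - p(93) + p(88) + p(85) - p(78) - p(74) + p(65) + p(60) - p(49) - p(43) + p(30) + p(23) - p(8) - p(0)
= 169229875 + 150198136 - 104651419 - 82010177 + 44108109 + 30167357 - 12132164 - 7089500 + 2012558 + 966467 - 173525 - 63261 + 5604 + 1255 - 22 - 1
= 190569292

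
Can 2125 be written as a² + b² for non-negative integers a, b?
3² + 46² (a=3, b=46)

Factorization: 2125 = 5^3 × 17
By Fermat: n is sum of two squares iff every prime p ≡ 3 (mod 4) appears to even power.
All primes ≡ 3 (mod 4) appear to even power.
Search a = 0, 1, 2, … for 2125 - a² a perfect square: first hit at a = 3: 2125 - 9 = 2116 = 46².
2125 = 3² + 46² = 9 + 2116 ✓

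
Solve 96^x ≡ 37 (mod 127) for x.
98

Baby-step giant-step with step n = ⌈√127⌉ = 12.
Baby steps 96^j mod 127 (j:value) for j=0..11: 0:1, 1:96, 2:72, 3:54, 4:104, 5:78, 6:122, 7:28, 8:21, 9:111, 10:115, 11:118.
Giant-step multiplier: 96^(-12) ≡ 96^(126-12) = 96^114 ≡ 61 (mod 127).
Giant steps γ_i = 37·61^i mod 127: γ_0=37, γ_1=98, γ_2=9, γ_3=41, γ_4=88, γ_5=34, γ_6=42, γ_7=22, γ_8=72 (in table at j=2).
x = i·n + j = 8·12 + 2 = 98.
Check: 96^98 ≡ 37 (mod 127).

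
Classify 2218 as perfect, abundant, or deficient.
deficient

Proper divisors of 2218: sum = 1 + 2 + 1109 = 1112
Since 1112 < 2218, 2218 is deficient.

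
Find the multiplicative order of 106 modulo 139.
23

139 is prime, so ord(106) divides φ(139) = 138.
Divisors of 138: 1, 2, 3, 6, 23, 46, 69, 138.
Repeated squaring: 106^1 ≡ 106, 106^2 ≡ 116, 106^4 ≡ 112, 106^8 ≡ 34, 106^16 ≡ 44, 106^32 ≡ 129, 106^64 ≡ 100, 106^128 ≡ 131 (mod 139).
Test 106^d mod 139 for each divisor d in increasing order:
106^1 ≡ 106
106^2 ≡ 116
106^3 = 106^2·106^1 ≡ 64
106^6 = 106^4·106^2 ≡ 65
106^23 = 106^16·106^4·106^2·106^1 ≡ 1  ← first divisor giving 1
The order is 23.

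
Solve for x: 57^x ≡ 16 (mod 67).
58

Baby-step giant-step with step n = ⌈√67⌉ = 9.
Baby steps 57^j mod 67 (j:value) for j=0..8: 0:1, 1:57, 2:33, 3:5, 4:17, 5:31, 6:25, 7:18, 8:21.
Giant-step multiplier: 57^(-9) ≡ 57^(66-9) = 57^57 ≡ 52 (mod 67).
Giant steps γ_i = 16·52^i mod 67: γ_0=16, γ_1=28, γ_2=49, γ_3=2, γ_4=37, γ_5=48, γ_6=17 (in table at j=4).
x = i·n + j = 6·9 + 4 = 58.
Check: 57^58 ≡ 16 (mod 67).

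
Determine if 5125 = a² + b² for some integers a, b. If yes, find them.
15² + 70² (a=15, b=70)

Factorization: 5125 = 5^3 × 41
By Fermat: n is sum of two squares iff every prime p ≡ 3 (mod 4) appears to even power.
All primes ≡ 3 (mod 4) appear to even power.
Search a = 0, 1, 2, … for 5125 - a² a perfect square: first hit at a = 15: 5125 - 225 = 4900 = 70².
5125 = 15² + 70² = 225 + 4900 ✓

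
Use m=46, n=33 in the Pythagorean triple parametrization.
(1027, 3036, 3205)

Euclid's formula: a = m² - n², b = 2mn, c = m² + n²
m = 46, n = 33
a = 46² - 33² = 2116 - 1089 = 1027
b = 2 × 46 × 33 = 3036
c = 46² + 33² = 2116 + 1089 = 3205
Verification: 1027² + 3036² = 1054729 + 9217296 = 10272025 = 3205² ✓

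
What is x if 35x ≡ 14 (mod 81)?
x ≡ 49 (mod 81)

gcd(35, 81) = 1, which divides 14, so solutions exist.
Find 35^(-1) mod 81 by the extended Euclidean algorithm:
81 = 2 × 35 + 11  ⟹  11 = (1)·81 + (-2)·35
35 = 3 × 11 + 2  ⟹  2 = (-3)·81 + (7)·35
11 = 5 × 2 + 1  ⟹  1 = (16)·81 + (-37)·35
So (-37)·35 ≡ 1 (mod 81), i.e. 35^(-1) ≡ -37 ≡ 44 (mod 81).
x ≡ 44 × 14 = 616 ≡ 49 (mod 81).
Check: 35 × 49 = 1715 ≡ 14 (mod 81).
Unique solution: x ≡ 49 (mod 81)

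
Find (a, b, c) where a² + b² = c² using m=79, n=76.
(465, 12008, 12017)

Euclid's formula: a = m² - n², b = 2mn, c = m² + n²
m = 79, n = 76
a = 79² - 76² = 6241 - 5776 = 465
b = 2 × 79 × 76 = 12008
c = 79² + 76² = 6241 + 5776 = 12017
Verification: 465² + 12008² = 216225 + 144192064 = 144408289 = 12017² ✓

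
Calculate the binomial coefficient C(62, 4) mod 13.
2

Using Lucas' theorem:
Write n=62 and k=4 in base 13:
n in base 13: [4, 10]
k in base 13: [0, 4]
C(62,4) mod 13 = ∏ C(n_i, k_i) mod 13
Digit binomials (mod 13): C(4,0) = 1; C(10,4) = 210 ≡ 2
Product: 1 × 2 = 2 ≡ 2 (mod 13)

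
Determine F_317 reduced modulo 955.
857

Matrix identity: Q^n = [[F_(n+1), F_n], [F_n, F_(n-1)]] with Q = [[1,1],[1,0]].
n = 317 = 100111101₂. Square-and-multiply, entries mod 955:
Q^1 = [[1,1],[1,0]]
Q^2 = (Q^1)² = [[2,1],[1,1]]
Q^4 = (Q^2)² = [[5,3],[3,2]]
Q^9 = (Q^4)²·Q = [[55,34],[34,21]]
Q^19 = (Q^9)²·Q = [[80,361],[361,674]]
Q^39 = (Q^19)²·Q = [[175,156],[156,19]]
Q^79 = (Q^39)²·Q = [[230,526],[526,659]]
Q^158 = (Q^79)² = [[101,619],[619,437]]
Q^317 = (Q^158)²·Q = [[584,857],[857,682]]
F_317 mod 955 = Q^317[0][1] = 857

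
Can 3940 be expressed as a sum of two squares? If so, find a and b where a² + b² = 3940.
24² + 58² (a=24, b=58)

Factorization: 3940 = 2^2 × 5 × 197
By Fermat: n is sum of two squares iff every prime p ≡ 3 (mod 4) appears to even power.
All primes ≡ 3 (mod 4) appear to even power.
Search a = 0, 1, 2, … for 3940 - a² a perfect square: first hit at a = 24: 3940 - 576 = 3364 = 58².
3940 = 24² + 58² = 576 + 3364 ✓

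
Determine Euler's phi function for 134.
66

134 = 2 × 67
φ(n) = n × ∏(1 - 1/p) for each prime p dividing n
φ(134) = 134 × (1 - 1/2) × (1 - 1/67) = 66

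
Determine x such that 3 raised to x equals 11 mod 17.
7

Baby-step giant-step with step n = ⌈√17⌉ = 5.
Baby steps 3^j mod 17 (j:value) for j=0..4: 0:1, 1:3, 2:9, 3:10, 4:13.
Giant-step multiplier: 3^(-5) ≡ 3^(16-5) = 3^11 ≡ 7 (mod 17).
Giant steps γ_i = 11·7^i mod 17: γ_0=11, γ_1=9 (in table at j=2).
x = i·n + j = 1·5 + 2 = 7.
Check: 3^7 ≡ 11 (mod 17).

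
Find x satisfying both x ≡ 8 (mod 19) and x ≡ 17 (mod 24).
65

Using Chinese Remainder Theorem:
M = 19 × 24 = 456
M1 = 24, M2 = 19
y1 = 24^(-1) mod 19 = 4
y2 = 19^(-1) mod 24 = 19
x = (8×24×4 + 17×19×19) mod 456 = 65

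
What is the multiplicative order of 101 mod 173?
172

173 is prime, so ord(101) divides φ(173) = 172.
Divisors of 172: 1, 2, 4, 43, 86, 172.
Repeated squaring: 101^1 ≡ 101, 101^2 ≡ 167, 101^4 ≡ 36, 101^8 ≡ 85, 101^16 ≡ 132, 101^32 ≡ 124, 101^64 ≡ 152, 101^128 ≡ 95 (mod 173).
Test 101^d mod 173 for each divisor d in increasing order:
101^1 ≡ 101
101^2 ≡ 167
101^4 ≡ 36
101^43 = 101^32·101^8·101^2·101^1 ≡ 93
101^86 = 101^64·101^16·101^4·101^2 ≡ 172
101^172 = 101^128·101^32·101^8·101^4 ≡ 1  ← first divisor giving 1
The order is 172.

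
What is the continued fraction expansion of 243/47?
[5; 5, 1, 7]

Euclidean algorithm steps:
243 = 5 × 47 + 8
47 = 5 × 8 + 7
8 = 1 × 7 + 1
7 = 7 × 1 + 0
Continued fraction: [5; 5, 1, 7]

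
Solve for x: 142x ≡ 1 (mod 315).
193

gcd(142, 315) = 1, so the inverse exists.
Extended Euclidean algorithm on (315, 142):
315 = 2 × 142 + 31  ⟹  31 = (1)·315 + (-2)·142
142 = 4 × 31 + 18  ⟹  18 = (-4)·315 + (9)·142
31 = 1 × 18 + 13  ⟹  13 = (5)·315 + (-11)·142
18 = 1 × 13 + 5  ⟹  5 = (-9)·315 + (20)·142
13 = 2 × 5 + 3  ⟹  3 = (23)·315 + (-51)·142
5 = 1 × 3 + 2  ⟹  2 = (-32)·315 + (71)·142
3 = 1 × 2 + 1  ⟹  1 = (55)·315 + (-122)·142
So (-122)·142 ≡ 1 (mod 315), i.e. 142^(-1) ≡ -122 ≡ 193 (mod 315).
Check: 142 × 193 = 27406 ≡ 1 (mod 315)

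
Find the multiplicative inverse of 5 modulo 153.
92

gcd(5, 153) = 1, so the inverse exists.
Extended Euclidean algorithm on (153, 5):
153 = 30 × 5 + 3  ⟹  3 = (1)·153 + (-30)·5
5 = 1 × 3 + 2  ⟹  2 = (-1)·153 + (31)·5
3 = 1 × 2 + 1  ⟹  1 = (2)·153 + (-61)·5
So (-61)·5 ≡ 1 (mod 153), i.e. 5^(-1) ≡ -61 ≡ 92 (mod 153).
Check: 5 × 92 = 460 ≡ 1 (mod 153)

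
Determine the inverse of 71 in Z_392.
127

gcd(71, 392) = 1, so the inverse exists.
Extended Euclidean algorithm on (392, 71):
392 = 5 × 71 + 37  ⟹  37 = (1)·392 + (-5)·71
71 = 1 × 37 + 34  ⟹  34 = (-1)·392 + (6)·71
37 = 1 × 34 + 3  ⟹  3 = (2)·392 + (-11)·71
34 = 11 × 3 + 1  ⟹  1 = (-23)·392 + (127)·71
So (127)·71 ≡ 1 (mod 392), i.e. 71^(-1) ≡ 127 (mod 392).
Check: 71 × 127 = 9017 ≡ 1 (mod 392)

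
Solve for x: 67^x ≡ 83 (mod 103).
50

Baby-step giant-step with step n = ⌈√103⌉ = 11.
Baby steps 67^j mod 103 (j:value) for j=0..10: 0:1, 1:67, 2:60, 3:3, 4:98, 5:77, 6:9, 7:88, 8:25, 9:27, 10:58.
Giant-step multiplier: 67^(-11) ≡ 67^(102-11) = 67^91 ≡ 11 (mod 103).
Giant steps γ_i = 83·11^i mod 103: γ_0=83, γ_1=89, γ_2=52, γ_3=57, γ_4=9 (in table at j=6).
x = i·n + j = 4·11 + 6 = 50.
Check: 67^50 ≡ 83 (mod 103).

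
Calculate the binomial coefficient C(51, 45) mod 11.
7

Using Lucas' theorem:
Write n=51 and k=45 in base 11:
n in base 11: [4, 7]
k in base 11: [4, 1]
C(51,45) mod 11 = ∏ C(n_i, k_i) mod 11
Digit binomials (mod 11): C(4,4) = 1; C(7,1) = 7
Product: 1 × 7 = 7 ≡ 7 (mod 11)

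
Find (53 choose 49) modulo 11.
5

Using Lucas' theorem:
Write n=53 and k=49 in base 11:
n in base 11: [4, 9]
k in base 11: [4, 5]
C(53,49) mod 11 = ∏ C(n_i, k_i) mod 11
Digit binomials (mod 11): C(4,4) = 1; C(9,5) = 126 ≡ 5
Product: 1 × 5 = 5 ≡ 5 (mod 11)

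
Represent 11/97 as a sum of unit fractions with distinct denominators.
1/9 + 1/437 + 1/381501

Greedy algorithm:
11/97: ceiling(97/11) = 9, use 1/9
2/873: ceiling(873/2) = 437, use 1/437
1/381501: ceiling(381501/1) = 381501, use 1/381501
Result: 11/97 = 1/9 + 1/437 + 1/381501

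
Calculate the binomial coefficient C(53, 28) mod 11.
9

Using Lucas' theorem:
Write n=53 and k=28 in base 11:
n in base 11: [4, 9]
k in base 11: [2, 6]
C(53,28) mod 11 = ∏ C(n_i, k_i) mod 11
Digit binomials (mod 11): C(4,2) = 6; C(9,6) = 84 ≡ 7
Product: 6 × 7 = 42 ≡ 9 (mod 11)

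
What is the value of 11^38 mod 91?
30

Repeated squaring. Binary of 38 = 100110.
11^1 ≡ 11 (mod 91); 11^2 ≡ 30 (mod 91); 11^4 ≡ 81 (mod 91); 11^8 ≡ 9 (mod 91); 11^16 ≡ 81 (mod 91); 11^32 ≡ 9 (mod 91)
11^38 = 11^2 × 11^4 × 11^32 ≡ 30 (mod 91)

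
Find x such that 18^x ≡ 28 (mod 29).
14

Baby-step giant-step with step n = ⌈√29⌉ = 6.
Baby steps 18^j mod 29 (j:value) for j=0..5: 0:1, 1:18, 2:5, 3:3, 4:25, 5:15.
Giant-step multiplier: 18^(-6) ≡ 18^(28-6) = 18^22 ≡ 13 (mod 29).
Giant steps γ_i = 28·13^i mod 29: γ_0=28, γ_1=16, γ_2=5 (in table at j=2).
x = i·n + j = 2·6 + 2 = 14.
Check: 18^14 ≡ 28 (mod 29).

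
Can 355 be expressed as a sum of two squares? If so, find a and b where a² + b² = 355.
Not possible

Factorization: 355 = 5 × 71
By Fermat: n is sum of two squares iff every prime p ≡ 3 (mod 4) appears to even power.
Prime(s) ≡ 3 (mod 4) with odd exponent: [(71, 1)]
Therefore 355 cannot be expressed as a² + b².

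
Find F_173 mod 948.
17

Matrix identity: Q^n = [[F_(n+1), F_n], [F_n, F_(n-1)]] with Q = [[1,1],[1,0]].
n = 173 = 10101101₂. Square-and-multiply, entries mod 948:
Q^1 = [[1,1],[1,0]]
Q^2 = (Q^1)² = [[2,1],[1,1]]
Q^5 = (Q^2)²·Q = [[8,5],[5,3]]
Q^10 = (Q^5)² = [[89,55],[55,34]]
Q^21 = (Q^10)²·Q = [[647,518],[518,129]]
Q^43 = (Q^21)²·Q = [[597,581],[581,16]]
Q^86 = (Q^43)² = [[34,653],[653,329]]
Q^173 = (Q^86)²·Q = [[56,17],[17,39]]
F_173 mod 948 = Q^173[0][1] = 17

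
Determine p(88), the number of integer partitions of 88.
44108109

p(n) counts ways to write n as a sum of positive integers (order ignored).
Euler's pentagonal recurrence: p(k) = p(k-1) + p(k-2) - p(k-5) - p(k-7) + p(k-12) + p(k-15) - ... (offsets j(3j∓1)/2, signs ++--, p(0)=1, p(<0)=0).
DP table for k = 0..87: p(0)=1, p(1)=1, p(2)=2, p(3)=3, p(4)=5, p(5)=7, p(6)=11, p(7)=15, p(8)=22, p(9)=30, p(10)=42, p(11)=56, p(12)=77, p(13)=101, p(14)=135, p(15)=176, p(16)=231, p(17)=297, p(18)=385, p(19)=490, p(20)=627, p(21)=792, p(22)=1002, p(23)=1255, p(24)=1575, p(25)=1958, p(26)=2436, p(27)=3010, p(28)=3718, p(29)=4565, p(30)=5604, p(31)=6842, p(32)=8349, p(33)=10143, p(34)=12310, p(35)=14883, p(36)=17977, p(37)=21637, p(38)=26015, p(39)=31185, p(40)=37338, p(41)=44583, p(42)=53174, p(43)=63261, p(44)=75175, p(45)=89134, p(46)=105558, p(47)=124754, p(48)=147273, p(49)=173525, p(50)=204226, p(51)=239943, p(52)=281589, p(53)=329931, p(54)=386155, p(55)=451276, p(56)=526823, p(57)=614154, p(58)=715220, p(59)=831820, p(60)=966467, p(61)=1121505, p(62)=1300156, p(63)=1505499, p(64)=1741630, p(65)=2012558, p(66)=2323520, p(67)=2679689, p(68)=3087735, p(69)=3554345, p(70)=4087968, p(71)=4697205, p(72)=5392783, p(73)=6185689, p(74)=7089500, p(75)=8118264, p(76)=9289091, p(77)=10619863, p(78)=12132164, p(79)=13848650, p(80)=15796476, p(81)=18004327, p(82)=20506255, p(83)=23338469, p(84)=26543660, p(85)=30167357, p(86)=34262962, p(87)=38887673.
Final step: p(88) = p(87) + p(86) - p(83) - p(81) + p(76) + p(73) - p(66) - p(62) + p(53) + p(48) - p(37) - p(31) + p(18) + p(11)
= 38887673 + 34262962 - 23338469 - 18004327 + 9289091 + 6185689 - 2323520 - 1300156 + 329931 + 147273 - 21637 - 6842 + 385 + 56
= 44108109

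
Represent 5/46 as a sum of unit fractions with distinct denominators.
1/10 + 1/115

Greedy algorithm:
5/46: ceiling(46/5) = 10, use 1/10
1/115: ceiling(115/1) = 115, use 1/115
Result: 5/46 = 1/10 + 1/115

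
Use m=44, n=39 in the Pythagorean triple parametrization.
(415, 3432, 3457)

Euclid's formula: a = m² - n², b = 2mn, c = m² + n²
m = 44, n = 39
a = 44² - 39² = 1936 - 1521 = 415
b = 2 × 44 × 39 = 3432
c = 44² + 39² = 1936 + 1521 = 3457
Verification: 415² + 3432² = 172225 + 11778624 = 11950849 = 3457² ✓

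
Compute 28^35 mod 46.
44

Repeated squaring. Binary of 35 = 100011.
28^1 ≡ 28 (mod 46); 28^2 ≡ 2 (mod 46); 28^4 ≡ 4 (mod 46); 28^8 ≡ 16 (mod 46); 28^16 ≡ 26 (mod 46); 28^32 ≡ 32 (mod 46)
28^35 = 28^1 × 28^2 × 28^32 ≡ 44 (mod 46)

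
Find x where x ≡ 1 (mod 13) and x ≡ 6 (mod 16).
118

Using Chinese Remainder Theorem:
M = 13 × 16 = 208
M1 = 16, M2 = 13
y1 = 16^(-1) mod 13 = 9
y2 = 13^(-1) mod 16 = 5
x = (1×16×9 + 6×13×5) mod 208 = 118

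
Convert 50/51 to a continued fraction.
[0; 1, 50]

Euclidean algorithm steps:
50 = 0 × 51 + 50
51 = 1 × 50 + 1
50 = 50 × 1 + 0
Continued fraction: [0; 1, 50]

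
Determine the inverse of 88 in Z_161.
86

gcd(88, 161) = 1, so the inverse exists.
Extended Euclidean algorithm on (161, 88):
161 = 1 × 88 + 73  ⟹  73 = (1)·161 + (-1)·88
88 = 1 × 73 + 15  ⟹  15 = (-1)·161 + (2)·88
73 = 4 × 15 + 13  ⟹  13 = (5)·161 + (-9)·88
15 = 1 × 13 + 2  ⟹  2 = (-6)·161 + (11)·88
13 = 6 × 2 + 1  ⟹  1 = (41)·161 + (-75)·88
So (-75)·88 ≡ 1 (mod 161), i.e. 88^(-1) ≡ -75 ≡ 86 (mod 161).
Check: 88 × 86 = 7568 ≡ 1 (mod 161)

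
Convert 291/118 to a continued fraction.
[2; 2, 6, 1, 7]

Euclidean algorithm steps:
291 = 2 × 118 + 55
118 = 2 × 55 + 8
55 = 6 × 8 + 7
8 = 1 × 7 + 1
7 = 7 × 1 + 0
Continued fraction: [2; 2, 6, 1, 7]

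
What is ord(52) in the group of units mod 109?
108

109 is prime, so ord(52) divides φ(109) = 108.
Divisors of 108: 1, 2, 3, 4, 6, 9, 12, 18, 27, 36, 54, 108.
Repeated squaring: 52^1 ≡ 52, 52^2 ≡ 88, 52^4 ≡ 5, 52^8 ≡ 25, 52^16 ≡ 80, 52^32 ≡ 78, 52^64 ≡ 89 (mod 109).
Test 52^d mod 109 for each divisor d in increasing order:
52^1 ≡ 52
52^2 ≡ 88
52^3 = 52^2·52^1 ≡ 107
52^4 ≡ 5
52^6 = 52^4·52^2 ≡ 4
52^9 = 52^8·52^1 ≡ 101
52^12 = 52^8·52^4 ≡ 16
52^18 = 52^16·52^2 ≡ 64
52^27 = 52^16·52^8·52^2·52^1 ≡ 33
52^36 = 52^32·52^4 ≡ 63
52^54 = 52^32·52^16·52^4·52^2 ≡ 108
52^108 = 52^64·52^32·52^8·52^4 ≡ 1  ← first divisor giving 1
The order is 108.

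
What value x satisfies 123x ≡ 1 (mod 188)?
107

gcd(123, 188) = 1, so the inverse exists.
Extended Euclidean algorithm on (188, 123):
188 = 1 × 123 + 65  ⟹  65 = (1)·188 + (-1)·123
123 = 1 × 65 + 58  ⟹  58 = (-1)·188 + (2)·123
65 = 1 × 58 + 7  ⟹  7 = (2)·188 + (-3)·123
58 = 8 × 7 + 2  ⟹  2 = (-17)·188 + (26)·123
7 = 3 × 2 + 1  ⟹  1 = (53)·188 + (-81)·123
So (-81)·123 ≡ 1 (mod 188), i.e. 123^(-1) ≡ -81 ≡ 107 (mod 188).
Check: 123 × 107 = 13161 ≡ 1 (mod 188)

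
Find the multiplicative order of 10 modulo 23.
22

23 is prime, so ord(10) divides φ(23) = 22.
Divisors of 22: 1, 2, 11, 22.
Repeated squaring: 10^1 ≡ 10, 10^2 ≡ 8, 10^4 ≡ 18, 10^8 ≡ 2, 10^16 ≡ 4 (mod 23).
Test 10^d mod 23 for each divisor d in increasing order:
10^1 ≡ 10
10^2 ≡ 8
10^11 = 10^8·10^2·10^1 ≡ 22
10^22 = 10^16·10^4·10^2 ≡ 1  ← first divisor giving 1
The order is 22.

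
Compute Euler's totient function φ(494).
216

494 = 2 × 13 × 19
φ(n) = n × ∏(1 - 1/p) for each prime p dividing n
φ(494) = 494 × (1 - 1/2) × (1 - 1/13) × (1 - 1/19) = 216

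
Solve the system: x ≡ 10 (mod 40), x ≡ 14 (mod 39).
170

Using Chinese Remainder Theorem:
M = 40 × 39 = 1560
M1 = 39, M2 = 40
y1 = 39^(-1) mod 40 = 39
y2 = 40^(-1) mod 39 = 1
x = (10×39×39 + 14×40×1) mod 1560 = 170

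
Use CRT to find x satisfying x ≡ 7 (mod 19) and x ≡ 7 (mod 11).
7

Using Chinese Remainder Theorem:
M = 19 × 11 = 209
M1 = 11, M2 = 19
y1 = 11^(-1) mod 19 = 7
y2 = 19^(-1) mod 11 = 7
x = (7×11×7 + 7×19×7) mod 209 = 7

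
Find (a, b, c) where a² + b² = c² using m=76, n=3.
(5767, 456, 5785)

Euclid's formula: a = m² - n², b = 2mn, c = m² + n²
m = 76, n = 3
a = 76² - 3² = 5776 - 9 = 5767
b = 2 × 76 × 3 = 456
c = 76² + 3² = 5776 + 9 = 5785
Verification: 5767² + 456² = 33258289 + 207936 = 33466225 = 5785² ✓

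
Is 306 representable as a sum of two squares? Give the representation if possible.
9² + 15² (a=9, b=15)

Factorization: 306 = 2 × 3^2 × 17
By Fermat: n is sum of two squares iff every prime p ≡ 3 (mod 4) appears to even power.
All primes ≡ 3 (mod 4) appear to even power.
Search a = 0, 1, 2, … for 306 - a² a perfect square: first hit at a = 9: 306 - 81 = 225 = 15².
306 = 9² + 15² = 81 + 225 ✓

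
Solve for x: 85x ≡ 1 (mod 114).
55

gcd(85, 114) = 1, so the inverse exists.
Extended Euclidean algorithm on (114, 85):
114 = 1 × 85 + 29  ⟹  29 = (1)·114 + (-1)·85
85 = 2 × 29 + 27  ⟹  27 = (-2)·114 + (3)·85
29 = 1 × 27 + 2  ⟹  2 = (3)·114 + (-4)·85
27 = 13 × 2 + 1  ⟹  1 = (-41)·114 + (55)·85
So (55)·85 ≡ 1 (mod 114), i.e. 85^(-1) ≡ 55 (mod 114).
Check: 85 × 55 = 4675 ≡ 1 (mod 114)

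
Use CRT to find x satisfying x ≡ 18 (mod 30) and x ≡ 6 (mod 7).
48

Using Chinese Remainder Theorem:
M = 30 × 7 = 210
M1 = 7, M2 = 30
y1 = 7^(-1) mod 30 = 13
y2 = 30^(-1) mod 7 = 4
x = (18×7×13 + 6×30×4) mod 210 = 48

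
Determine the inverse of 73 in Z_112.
89

gcd(73, 112) = 1, so the inverse exists.
Extended Euclidean algorithm on (112, 73):
112 = 1 × 73 + 39  ⟹  39 = (1)·112 + (-1)·73
73 = 1 × 39 + 34  ⟹  34 = (-1)·112 + (2)·73
39 = 1 × 34 + 5  ⟹  5 = (2)·112 + (-3)·73
34 = 6 × 5 + 4  ⟹  4 = (-13)·112 + (20)·73
5 = 1 × 4 + 1  ⟹  1 = (15)·112 + (-23)·73
So (-23)·73 ≡ 1 (mod 112), i.e. 73^(-1) ≡ -23 ≡ 89 (mod 112).
Check: 73 × 89 = 6497 ≡ 1 (mod 112)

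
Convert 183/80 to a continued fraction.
[2; 3, 2, 11]

Euclidean algorithm steps:
183 = 2 × 80 + 23
80 = 3 × 23 + 11
23 = 2 × 11 + 1
11 = 11 × 1 + 0
Continued fraction: [2; 3, 2, 11]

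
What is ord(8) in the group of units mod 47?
23

47 is prime, so ord(8) divides φ(47) = 46.
Divisors of 46: 1, 2, 23, 46.
Repeated squaring: 8^1 ≡ 8, 8^2 ≡ 17, 8^4 ≡ 7, 8^8 ≡ 2, 8^16 ≡ 4, 8^32 ≡ 16 (mod 47).
Test 8^d mod 47 for each divisor d in increasing order:
8^1 ≡ 8
8^2 ≡ 17
8^23 = 8^16·8^4·8^2·8^1 ≡ 1  ← first divisor giving 1
The order is 23.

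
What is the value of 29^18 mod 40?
1

Repeated squaring. Binary of 18 = 10010.
29^1 ≡ 29 (mod 40); 29^2 ≡ 1 (mod 40); 29^4 ≡ 1 (mod 40); 29^8 ≡ 1 (mod 40); 29^16 ≡ 1 (mod 40)
29^18 = 29^2 × 29^16 ≡ 1 (mod 40)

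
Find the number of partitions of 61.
1121505

p(n) counts ways to write n as a sum of positive integers (order ignored).
Euler's pentagonal recurrence: p(k) = p(k-1) + p(k-2) - p(k-5) - p(k-7) + p(k-12) + p(k-15) - ... (offsets j(3j∓1)/2, signs ++--, p(0)=1, p(<0)=0).
DP table for k = 0..60: p(0)=1, p(1)=1, p(2)=2, p(3)=3, p(4)=5, p(5)=7, p(6)=11, p(7)=15, p(8)=22, p(9)=30, p(10)=42, p(11)=56, p(12)=77, p(13)=101, p(14)=135, p(15)=176, p(16)=231, p(17)=297, p(18)=385, p(19)=490, p(20)=627, p(21)=792, p(22)=1002, p(23)=1255, p(24)=1575, p(25)=1958, p(26)=2436, p(27)=3010, p(28)=3718, p(29)=4565, p(30)=5604, p(31)=6842, p(32)=8349, p(33)=10143, p(34)=12310, p(35)=14883, p(36)=17977, p(37)=21637, p(38)=26015, p(39)=31185, p(40)=37338, p(41)=44583, p(42)=53174, p(43)=63261, p(44)=75175, p(45)=89134, p(46)=105558, p(47)=124754, p(48)=147273, p(49)=173525, p(50)=204226, p(51)=239943, p(52)=281589, p(53)=329931, p(54)=386155, p(55)=451276, p(56)=526823, p(57)=614154, p(58)=715220, p(59)=831820, p(60)=966467.
Final step: p(61) = p(60) + p(59) - p(56) - p(54) + p(49) + p(46) - p(39) - p(35) + p(26) + p(21) - p(10) - p(4)
= 966467 + 831820 - 526823 - 386155 + 173525 + 105558 - 31185 - 14883 + 2436 + 792 - 42 - 5
= 1121505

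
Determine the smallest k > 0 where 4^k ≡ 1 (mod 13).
6

13 is prime, so ord(4) divides φ(13) = 12.
Divisors of 12: 1, 2, 3, 4, 6, 12.
Repeated squaring: 4^1 ≡ 4, 4^2 ≡ 3, 4^4 ≡ 9, 4^8 ≡ 3 (mod 13).
Test 4^d mod 13 for each divisor d in increasing order:
4^1 ≡ 4
4^2 ≡ 3
4^3 = 4^2·4^1 ≡ 12
4^4 ≡ 9
4^6 = 4^4·4^2 ≡ 1  ← first divisor giving 1
The order is 6.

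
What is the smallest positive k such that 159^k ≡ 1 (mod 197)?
196

197 is prime, so ord(159) divides φ(197) = 196.
Divisors of 196: 1, 2, 4, 7, 14, 28, 49, 98, 196.
Repeated squaring: 159^1 ≡ 159, 159^2 ≡ 65, 159^4 ≡ 88, 159^8 ≡ 61, 159^16 ≡ 175, 159^32 ≡ 90, 159^64 ≡ 23, 159^128 ≡ 135 (mod 197).
Test 159^d mod 197 for each divisor d in increasing order:
159^1 ≡ 159
159^2 ≡ 65
159^4 ≡ 88
159^7 = 159^4·159^2·159^1 ≡ 128
159^14 = 159^8·159^4·159^2 ≡ 33
159^28 = 159^16·159^8·159^4 ≡ 104
159^49 = 159^32·159^16·159^1 ≡ 183
159^98 = 159^64·159^32·159^2 ≡ 196
159^196 = 159^128·159^64·159^4 ≡ 1  ← first divisor giving 1
The order is 196.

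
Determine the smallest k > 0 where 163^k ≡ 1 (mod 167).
166

167 is prime, so ord(163) divides φ(167) = 166.
Divisors of 166: 1, 2, 83, 166.
Repeated squaring: 163^1 ≡ 163, 163^2 ≡ 16, 163^4 ≡ 89, 163^8 ≡ 72, 163^16 ≡ 7, 163^32 ≡ 49, 163^64 ≡ 63, 163^128 ≡ 128 (mod 167).
Test 163^d mod 167 for each divisor d in increasing order:
163^1 ≡ 163
163^2 ≡ 16
163^83 = 163^64·163^16·163^2·163^1 ≡ 166
163^166 = 163^128·163^32·163^4·163^2 ≡ 1  ← first divisor giving 1
The order is 166.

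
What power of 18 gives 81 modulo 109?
8

Baby-step giant-step with step n = ⌈√109⌉ = 11.
Baby steps 18^j mod 109 (j:value) for j=0..10: 0:1, 1:18, 2:106, 3:55, 4:9, 5:53, 6:82, 7:59, 8:81, 9:41, 10:84.
h = 81 is already in the table at j=8, so x = 8.
Check: 18^8 ≡ 81 (mod 109).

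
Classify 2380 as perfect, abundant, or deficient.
abundant

Proper divisors of 2380: sum = 1 + 2 + 4 + 5 + 7 + 10 + 14 + 17 + ... + 340 + 476 + 595 + 1190 (23 divisors) = 3668
Since 3668 > 2380, 2380 is abundant.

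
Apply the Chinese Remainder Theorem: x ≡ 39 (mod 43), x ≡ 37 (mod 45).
82

Using Chinese Remainder Theorem:
M = 43 × 45 = 1935
M1 = 45, M2 = 43
y1 = 45^(-1) mod 43 = 22
y2 = 43^(-1) mod 45 = 22
x = (39×45×22 + 37×43×22) mod 1935 = 82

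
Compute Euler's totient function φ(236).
116

236 = 2^2 × 59
φ(n) = n × ∏(1 - 1/p) for each prime p dividing n
φ(236) = 236 × (1 - 1/2) × (1 - 1/59) = 116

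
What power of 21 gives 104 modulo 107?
63

Baby-step giant-step with step n = ⌈√107⌉ = 11.
Baby steps 21^j mod 107 (j:value) for j=0..10: 0:1, 1:21, 2:13, 3:59, 4:62, 5:18, 6:57, 7:20, 8:99, 9:46, 10:3.
Giant-step multiplier: 21^(-11) ≡ 21^(106-11) = 21^95 ≡ 17 (mod 107).
Giant steps γ_i = 104·17^i mod 107: γ_0=104, γ_1=56, γ_2=96, γ_3=27, γ_4=31, γ_5=99 (in table at j=8).
x = i·n + j = 5·11 + 8 = 63.
Check: 21^63 ≡ 104 (mod 107).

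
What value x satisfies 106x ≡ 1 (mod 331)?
178

gcd(106, 331) = 1, so the inverse exists.
Extended Euclidean algorithm on (331, 106):
331 = 3 × 106 + 13  ⟹  13 = (1)·331 + (-3)·106
106 = 8 × 13 + 2  ⟹  2 = (-8)·331 + (25)·106
13 = 6 × 2 + 1  ⟹  1 = (49)·331 + (-153)·106
So (-153)·106 ≡ 1 (mod 331), i.e. 106^(-1) ≡ -153 ≡ 178 (mod 331).
Check: 106 × 178 = 18868 ≡ 1 (mod 331)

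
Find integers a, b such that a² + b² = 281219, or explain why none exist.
Not possible

Factorization: 281219 = 19^3 × 41
By Fermat: n is sum of two squares iff every prime p ≡ 3 (mod 4) appears to even power.
Prime(s) ≡ 3 (mod 4) with odd exponent: [(19, 3)]
Therefore 281219 cannot be expressed as a² + b².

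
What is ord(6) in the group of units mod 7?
2

7 is prime, so ord(6) divides φ(7) = 6.
Divisors of 6: 1, 2, 3, 6.
Repeated squaring: 6^1 ≡ 6, 6^2 ≡ 1, 6^4 ≡ 1 (mod 7).
Test 6^d mod 7 for each divisor d in increasing order:
6^1 ≡ 6
6^2 ≡ 1  ← first divisor giving 1
The order is 2.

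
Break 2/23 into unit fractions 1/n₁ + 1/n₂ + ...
1/12 + 1/276

Greedy algorithm:
2/23: ceiling(23/2) = 12, use 1/12
1/276: ceiling(276/1) = 276, use 1/276
Result: 2/23 = 1/12 + 1/276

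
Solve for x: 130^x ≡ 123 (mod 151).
84

Baby-step giant-step with step n = ⌈√151⌉ = 13.
Baby steps 130^j mod 151 (j:value) for j=0..12: 0:1, 1:130, 2:139, 3:101, 4:144, 5:147, 6:84, 7:48, 8:49, 9:28, 10:16, 11:117, 12:110.
Giant-step multiplier: 130^(-13) ≡ 130^(150-13) = 130^137 ≡ 104 (mod 151).
Giant steps γ_i = 123·104^i mod 151: γ_0=123, γ_1=108, γ_2=58, γ_3=143, γ_4=74, γ_5=146, γ_6=84 (in table at j=6).
x = i·n + j = 6·13 + 6 = 84.
Check: 130^84 ≡ 123 (mod 151).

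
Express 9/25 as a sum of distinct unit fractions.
1/3 + 1/38 + 1/2850

Greedy algorithm:
9/25: ceiling(25/9) = 3, use 1/3
2/75: ceiling(75/2) = 38, use 1/38
1/2850: ceiling(2850/1) = 2850, use 1/2850
Result: 9/25 = 1/3 + 1/38 + 1/2850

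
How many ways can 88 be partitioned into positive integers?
44108109

p(n) counts ways to write n as a sum of positive integers (order ignored).
Euler's pentagonal recurrence: p(k) = p(k-1) + p(k-2) - p(k-5) - p(k-7) + p(k-12) + p(k-15) - ... (offsets j(3j∓1)/2, signs ++--, p(0)=1, p(<0)=0).
DP table for k = 0..87: p(0)=1, p(1)=1, p(2)=2, p(3)=3, p(4)=5, p(5)=7, p(6)=11, p(7)=15, p(8)=22, p(9)=30, p(10)=42, p(11)=56, p(12)=77, p(13)=101, p(14)=135, p(15)=176, p(16)=231, p(17)=297, p(18)=385, p(19)=490, p(20)=627, p(21)=792, p(22)=1002, p(23)=1255, p(24)=1575, p(25)=1958, p(26)=2436, p(27)=3010, p(28)=3718, p(29)=4565, p(30)=5604, p(31)=6842, p(32)=8349, p(33)=10143, p(34)=12310, p(35)=14883, p(36)=17977, p(37)=21637, p(38)=26015, p(39)=31185, p(40)=37338, p(41)=44583, p(42)=53174, p(43)=63261, p(44)=75175, p(45)=89134, p(46)=105558, p(47)=124754, p(48)=147273, p(49)=173525, p(50)=204226, p(51)=239943, p(52)=281589, p(53)=329931, p(54)=386155, p(55)=451276, p(56)=526823, p(57)=614154, p(58)=715220, p(59)=831820, p(60)=966467, p(61)=1121505, p(62)=1300156, p(63)=1505499, p(64)=1741630, p(65)=2012558, p(66)=2323520, p(67)=2679689, p(68)=3087735, p(69)=3554345, p(70)=4087968, p(71)=4697205, p(72)=5392783, p(73)=6185689, p(74)=7089500, p(75)=8118264, p(76)=9289091, p(77)=10619863, p(78)=12132164, p(79)=13848650, p(80)=15796476, p(81)=18004327, p(82)=20506255, p(83)=23338469, p(84)=26543660, p(85)=30167357, p(86)=34262962, p(87)=38887673.
Final step: p(88) = p(87) + p(86) - p(83) - p(81) + p(76) + p(73) - p(66) - p(62) + p(53) + p(48) - p(37) - p(31) + p(18) + p(11)
= 38887673 + 34262962 - 23338469 - 18004327 + 9289091 + 6185689 - 2323520 - 1300156 + 329931 + 147273 - 21637 - 6842 + 385 + 56
= 44108109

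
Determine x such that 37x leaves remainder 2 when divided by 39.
x ≡ 38 (mod 39)

gcd(37, 39) = 1, which divides 2, so solutions exist.
Find 37^(-1) mod 39 by the extended Euclidean algorithm:
39 = 1 × 37 + 2  ⟹  2 = (1)·39 + (-1)·37
37 = 18 × 2 + 1  ⟹  1 = (-18)·39 + (19)·37
So (19)·37 ≡ 1 (mod 39), i.e. 37^(-1) ≡ 19 (mod 39).
x ≡ 19 × 2 = 38 ≡ 38 (mod 39).
Check: 37 × 38 = 1406 ≡ 2 (mod 39).
Unique solution: x ≡ 38 (mod 39)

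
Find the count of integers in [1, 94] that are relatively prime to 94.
46

94 = 2 × 47
φ(n) = n × ∏(1 - 1/p) for each prime p dividing n
φ(94) = 94 × (1 - 1/2) × (1 - 1/47) = 46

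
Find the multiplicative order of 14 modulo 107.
53

107 is prime, so ord(14) divides φ(107) = 106.
Divisors of 106: 1, 2, 53, 106.
Repeated squaring: 14^1 ≡ 14, 14^2 ≡ 89, 14^4 ≡ 3, 14^8 ≡ 9, 14^16 ≡ 81, 14^32 ≡ 34, 14^64 ≡ 86 (mod 107).
Test 14^d mod 107 for each divisor d in increasing order:
14^1 ≡ 14
14^2 ≡ 89
14^53 = 14^32·14^16·14^4·14^1 ≡ 1  ← first divisor giving 1
The order is 53.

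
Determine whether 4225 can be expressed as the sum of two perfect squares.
0² + 65² (a=0, b=65)

Factorization: 4225 = 5^2 × 13^2
By Fermat: n is sum of two squares iff every prime p ≡ 3 (mod 4) appears to even power.
All primes ≡ 3 (mod 4) appear to even power.
Search a = 0, 1, 2, … for 4225 - a² a perfect square: first hit at a = 0: 4225 - 0 = 4225 = 65².
4225 = 0² + 65² = 0 + 4225 ✓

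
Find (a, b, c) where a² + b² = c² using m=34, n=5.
(1131, 340, 1181)

Euclid's formula: a = m² - n², b = 2mn, c = m² + n²
m = 34, n = 5
a = 34² - 5² = 1156 - 25 = 1131
b = 2 × 34 × 5 = 340
c = 34² + 5² = 1156 + 25 = 1181
Verification: 1131² + 340² = 1279161 + 115600 = 1394761 = 1181² ✓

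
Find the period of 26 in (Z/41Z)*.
40

41 is prime, so ord(26) divides φ(41) = 40.
Divisors of 40: 1, 2, 4, 5, 8, 10, 20, 40.
Repeated squaring: 26^1 ≡ 26, 26^2 ≡ 20, 26^4 ≡ 31, 26^8 ≡ 18, 26^16 ≡ 37, 26^32 ≡ 16 (mod 41).
Test 26^d mod 41 for each divisor d in increasing order:
26^1 ≡ 26
26^2 ≡ 20
26^4 ≡ 31
26^5 = 26^4·26^1 ≡ 27
26^8 ≡ 18
26^10 = 26^8·26^2 ≡ 32
26^20 = 26^16·26^4 ≡ 40
26^40 = 26^32·26^8 ≡ 1  ← first divisor giving 1
The order is 40.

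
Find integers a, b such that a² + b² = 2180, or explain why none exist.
8² + 46² (a=8, b=46)

Factorization: 2180 = 2^2 × 5 × 109
By Fermat: n is sum of two squares iff every prime p ≡ 3 (mod 4) appears to even power.
All primes ≡ 3 (mod 4) appear to even power.
Search a = 0, 1, 2, … for 2180 - a² a perfect square: first hit at a = 8: 2180 - 64 = 2116 = 46².
2180 = 8² + 46² = 64 + 2116 ✓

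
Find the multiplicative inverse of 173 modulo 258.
173

gcd(173, 258) = 1, so the inverse exists.
Extended Euclidean algorithm on (258, 173):
258 = 1 × 173 + 85  ⟹  85 = (1)·258 + (-1)·173
173 = 2 × 85 + 3  ⟹  3 = (-2)·258 + (3)·173
85 = 28 × 3 + 1  ⟹  1 = (57)·258 + (-85)·173
So (-85)·173 ≡ 1 (mod 258), i.e. 173^(-1) ≡ -85 ≡ 173 (mod 258).
Check: 173 × 173 = 29929 ≡ 1 (mod 258)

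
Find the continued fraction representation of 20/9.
[2; 4, 2]

Euclidean algorithm steps:
20 = 2 × 9 + 2
9 = 4 × 2 + 1
2 = 2 × 1 + 0
Continued fraction: [2; 4, 2]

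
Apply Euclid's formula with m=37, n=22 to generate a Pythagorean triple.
(885, 1628, 1853)

Euclid's formula: a = m² - n², b = 2mn, c = m² + n²
m = 37, n = 22
a = 37² - 22² = 1369 - 484 = 885
b = 2 × 37 × 22 = 1628
c = 37² + 22² = 1369 + 484 = 1853
Verification: 885² + 1628² = 783225 + 2650384 = 3433609 = 1853² ✓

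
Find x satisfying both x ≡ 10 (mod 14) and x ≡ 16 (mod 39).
94

Using Chinese Remainder Theorem:
M = 14 × 39 = 546
M1 = 39, M2 = 14
y1 = 39^(-1) mod 14 = 9
y2 = 14^(-1) mod 39 = 14
x = (10×39×9 + 16×14×14) mod 546 = 94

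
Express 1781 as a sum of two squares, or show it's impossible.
10² + 41² (a=10, b=41)

Factorization: 1781 = 13 × 137
By Fermat: n is sum of two squares iff every prime p ≡ 3 (mod 4) appears to even power.
All primes ≡ 3 (mod 4) appear to even power.
Search a = 0, 1, 2, … for 1781 - a² a perfect square: first hit at a = 10: 1781 - 100 = 1681 = 41².
1781 = 10² + 41² = 100 + 1681 ✓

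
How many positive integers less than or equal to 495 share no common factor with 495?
240

495 = 3^2 × 5 × 11
φ(n) = n × ∏(1 - 1/p) for each prime p dividing n
φ(495) = 495 × (1 - 1/3) × (1 - 1/5) × (1 - 1/11) = 240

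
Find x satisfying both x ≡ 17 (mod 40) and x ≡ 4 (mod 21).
697

Using Chinese Remainder Theorem:
M = 40 × 21 = 840
M1 = 21, M2 = 40
y1 = 21^(-1) mod 40 = 21
y2 = 40^(-1) mod 21 = 10
x = (17×21×21 + 4×40×10) mod 840 = 697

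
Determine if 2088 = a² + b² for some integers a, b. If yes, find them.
18² + 42² (a=18, b=42)

Factorization: 2088 = 2^3 × 3^2 × 29
By Fermat: n is sum of two squares iff every prime p ≡ 3 (mod 4) appears to even power.
All primes ≡ 3 (mod 4) appear to even power.
Search a = 0, 1, 2, … for 2088 - a² a perfect square: first hit at a = 18: 2088 - 324 = 1764 = 42².
2088 = 18² + 42² = 324 + 1764 ✓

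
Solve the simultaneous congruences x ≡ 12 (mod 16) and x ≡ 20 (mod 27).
236

Using Chinese Remainder Theorem:
M = 16 × 27 = 432
M1 = 27, M2 = 16
y1 = 27^(-1) mod 16 = 3
y2 = 16^(-1) mod 27 = 22
x = (12×27×3 + 20×16×22) mod 432 = 236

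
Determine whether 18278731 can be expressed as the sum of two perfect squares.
Not possible

Factorization: 18278731 = 59^3 × 89
By Fermat: n is sum of two squares iff every prime p ≡ 3 (mod 4) appears to even power.
Prime(s) ≡ 3 (mod 4) with odd exponent: [(59, 3)]
Therefore 18278731 cannot be expressed as a² + b².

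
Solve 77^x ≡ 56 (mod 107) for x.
48

Baby-step giant-step with step n = ⌈√107⌉ = 11.
Baby steps 77^j mod 107 (j:value) for j=0..10: 0:1, 1:77, 2:44, 3:71, 4:10, 5:21, 6:12, 7:68, 8:100, 9:103, 10:13.
Giant-step multiplier: 77^(-11) ≡ 77^(106-11) = 77^95 ≡ 31 (mod 107).
Giant steps γ_i = 56·31^i mod 107: γ_0=56, γ_1=24, γ_2=102, γ_3=59, γ_4=10 (in table at j=4).
x = i·n + j = 4·11 + 4 = 48.
Check: 77^48 ≡ 56 (mod 107).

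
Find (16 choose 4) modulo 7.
0

Using Lucas' theorem:
Write n=16 and k=4 in base 7:
n in base 7: [2, 2]
k in base 7: [0, 4]
C(16,4) mod 7 = ∏ C(n_i, k_i) mod 7
Digit binomials (mod 7): C(2,0) = 1; C(2,4) = 0 (k_i > n_i)
Product: 1 × 0 = 0 ≡ 0 (mod 7)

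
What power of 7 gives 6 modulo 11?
7

Baby-step giant-step with step n = ⌈√11⌉ = 4.
Baby steps 7^j mod 11 (j:value) for j=0..3: 0:1, 1:7, 2:5, 3:2.
Giant-step multiplier: 7^(-4) ≡ 7^(10-4) = 7^6 ≡ 4 (mod 11).
Giant steps γ_i = 6·4^i mod 11: γ_0=6, γ_1=2 (in table at j=3).
x = i·n + j = 1·4 + 3 = 7.
Check: 7^7 ≡ 6 (mod 11).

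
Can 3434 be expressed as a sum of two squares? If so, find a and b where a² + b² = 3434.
25² + 53² (a=25, b=53)

Factorization: 3434 = 2 × 17 × 101
By Fermat: n is sum of two squares iff every prime p ≡ 3 (mod 4) appears to even power.
All primes ≡ 3 (mod 4) appear to even power.
Search a = 0, 1, 2, … for 3434 - a² a perfect square: first hit at a = 25: 3434 - 625 = 2809 = 53².
3434 = 25² + 53² = 625 + 2809 ✓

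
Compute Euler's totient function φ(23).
22

23 = 23
φ(n) = n × ∏(1 - 1/p) for each prime p dividing n
φ(23) = 23 × (1 - 1/23) = 22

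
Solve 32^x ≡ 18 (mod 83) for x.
29

Baby-step giant-step with step n = ⌈√83⌉ = 10.
Baby steps 32^j mod 83 (j:value) for j=0..9: 0:1, 1:32, 2:28, 3:66, 4:37, 5:22, 6:40, 7:35, 8:41, 9:67.
Giant-step multiplier: 32^(-10) ≡ 32^(82-10) = 32^72 ≡ 77 (mod 83).
Giant steps γ_i = 18·77^i mod 83: γ_0=18, γ_1=58, γ_2=67 (in table at j=9).
x = i·n + j = 2·10 + 9 = 29.
Check: 32^29 ≡ 18 (mod 83).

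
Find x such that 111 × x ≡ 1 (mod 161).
132

gcd(111, 161) = 1, so the inverse exists.
Extended Euclidean algorithm on (161, 111):
161 = 1 × 111 + 50  ⟹  50 = (1)·161 + (-1)·111
111 = 2 × 50 + 11  ⟹  11 = (-2)·161 + (3)·111
50 = 4 × 11 + 6  ⟹  6 = (9)·161 + (-13)·111
11 = 1 × 6 + 5  ⟹  5 = (-11)·161 + (16)·111
6 = 1 × 5 + 1  ⟹  1 = (20)·161 + (-29)·111
So (-29)·111 ≡ 1 (mod 161), i.e. 111^(-1) ≡ -29 ≡ 132 (mod 161).
Check: 111 × 132 = 14652 ≡ 1 (mod 161)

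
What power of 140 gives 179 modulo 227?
93

Baby-step giant-step with step n = ⌈√227⌉ = 16.
Baby steps 140^j mod 227 (j:value) for j=0..15: 0:1, 1:140, 2:78, 3:24, 4:182, 5:56, 6:122, 7:55, 8:209, 9:204, 10:185, 11:22, 12:129, 13:127, 14:74, 15:145.
Giant-step multiplier: 140^(-16) ≡ 140^(226-16) = 140^210 ≡ 110 (mod 227).
Giant steps γ_i = 179·110^i mod 227: γ_0=179, γ_1=168, γ_2=93, γ_3=15, γ_4=61, γ_5=127 (in table at j=13).
x = i·n + j = 5·16 + 13 = 93.
Check: 140^93 ≡ 179 (mod 227).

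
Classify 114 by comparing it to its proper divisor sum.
abundant

Proper divisors of 114: sum = 1 + 2 + 3 + 6 + 19 + 38 + 57 = 126
Since 126 > 114, 114 is abundant.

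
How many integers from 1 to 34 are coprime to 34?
16

34 = 2 × 17
φ(n) = n × ∏(1 - 1/p) for each prime p dividing n
φ(34) = 34 × (1 - 1/2) × (1 - 1/17) = 16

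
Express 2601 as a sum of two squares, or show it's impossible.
0² + 51² (a=0, b=51)

Factorization: 2601 = 3^2 × 17^2
By Fermat: n is sum of two squares iff every prime p ≡ 3 (mod 4) appears to even power.
All primes ≡ 3 (mod 4) appear to even power.
Search a = 0, 1, 2, … for 2601 - a² a perfect square: first hit at a = 0: 2601 - 0 = 2601 = 51².
2601 = 0² + 51² = 0 + 2601 ✓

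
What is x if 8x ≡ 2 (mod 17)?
x ≡ 13 (mod 17)

gcd(8, 17) = 1, which divides 2, so solutions exist.
Find 8^(-1) mod 17 by the extended Euclidean algorithm:
17 = 2 × 8 + 1  ⟹  1 = (1)·17 + (-2)·8
So (-2)·8 ≡ 1 (mod 17), i.e. 8^(-1) ≡ -2 ≡ 15 (mod 17).
x ≡ 15 × 2 = 30 ≡ 13 (mod 17).
Check: 8 × 13 = 104 ≡ 2 (mod 17).
Unique solution: x ≡ 13 (mod 17)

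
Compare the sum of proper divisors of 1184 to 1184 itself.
abundant

Proper divisors of 1184: sum = 1 + 2 + 4 + 8 + 16 + 32 + 37 + 74 + 148 + 296 + 592 = 1210
Since 1210 > 1184, 1184 is abundant.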